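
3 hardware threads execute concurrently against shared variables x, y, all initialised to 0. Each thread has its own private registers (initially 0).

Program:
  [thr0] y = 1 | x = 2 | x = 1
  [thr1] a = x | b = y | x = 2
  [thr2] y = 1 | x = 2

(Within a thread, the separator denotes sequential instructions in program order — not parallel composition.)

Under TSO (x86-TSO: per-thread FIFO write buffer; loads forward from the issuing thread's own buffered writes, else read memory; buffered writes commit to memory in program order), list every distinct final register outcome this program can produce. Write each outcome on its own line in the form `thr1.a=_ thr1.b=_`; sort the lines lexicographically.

thr1.a=0 thr1.b=0
thr1.a=0 thr1.b=1
thr1.a=1 thr1.b=1
thr1.a=2 thr1.b=1

outcome vector order: (thr1.a,thr1.b)
|TSO outcomes| = 4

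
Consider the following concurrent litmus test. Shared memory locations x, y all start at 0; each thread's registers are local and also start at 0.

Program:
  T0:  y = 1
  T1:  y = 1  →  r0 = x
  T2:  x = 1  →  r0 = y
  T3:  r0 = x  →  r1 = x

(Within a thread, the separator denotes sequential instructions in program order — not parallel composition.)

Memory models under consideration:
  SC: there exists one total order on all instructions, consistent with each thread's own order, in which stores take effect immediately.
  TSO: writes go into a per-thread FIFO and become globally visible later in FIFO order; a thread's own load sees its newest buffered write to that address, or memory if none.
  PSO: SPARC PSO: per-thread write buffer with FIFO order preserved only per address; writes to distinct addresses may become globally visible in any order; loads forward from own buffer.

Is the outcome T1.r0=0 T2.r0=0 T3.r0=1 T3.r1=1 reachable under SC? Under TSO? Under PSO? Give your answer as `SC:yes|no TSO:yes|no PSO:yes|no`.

SC:no TSO:yes PSO:yes

outcome vector order: (T1.r0,T2.r0,T3.r0,T3.r1)
under SC → 0/1/0/0 0/1/0/1 0/1/1/1 1/0/0/0 1/0/0/1 1/0/1/1 1/1/0/0 1/1/0/1 1/1/1/1
under TSO → 0/0/0/0 0/0/0/1 0/0/1/1 0/1/0/0 0/1/0/1 0/1/1/1 1/0/0/0 1/0/0/1 1/0/1/1 1/1/0/0 1/1/0/1 1/1/1/1
under PSO → 0/0/0/0 0/0/0/1 0/0/1/1 0/1/0/0 0/1/0/1 0/1/1/1 1/0/0/0 1/0/0/1 1/0/1/1 1/1/0/0 1/1/0/1 1/1/1/1
target 0/0/1/1 ∈ {TSO,PSO}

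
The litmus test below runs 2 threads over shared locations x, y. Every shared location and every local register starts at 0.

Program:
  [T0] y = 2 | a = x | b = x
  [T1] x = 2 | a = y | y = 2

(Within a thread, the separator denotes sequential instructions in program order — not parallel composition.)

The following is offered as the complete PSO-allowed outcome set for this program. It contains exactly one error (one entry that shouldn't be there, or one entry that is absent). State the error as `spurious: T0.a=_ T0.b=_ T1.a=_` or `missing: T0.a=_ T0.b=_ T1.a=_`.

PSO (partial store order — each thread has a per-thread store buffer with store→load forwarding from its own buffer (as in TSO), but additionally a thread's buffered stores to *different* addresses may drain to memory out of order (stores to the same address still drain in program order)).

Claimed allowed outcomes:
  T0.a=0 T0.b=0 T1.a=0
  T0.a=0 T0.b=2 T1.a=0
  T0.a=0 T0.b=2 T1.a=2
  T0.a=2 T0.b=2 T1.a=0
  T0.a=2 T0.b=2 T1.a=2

outcome vector order: (T0.a,T0.b,T1.a)
PSO (6): 0/0/0 0/0/2 0/2/0 0/2/2 2/2/0 2/2/2
PSO∖claimed = {0/0/2}

missing: T0.a=0 T0.b=0 T1.a=2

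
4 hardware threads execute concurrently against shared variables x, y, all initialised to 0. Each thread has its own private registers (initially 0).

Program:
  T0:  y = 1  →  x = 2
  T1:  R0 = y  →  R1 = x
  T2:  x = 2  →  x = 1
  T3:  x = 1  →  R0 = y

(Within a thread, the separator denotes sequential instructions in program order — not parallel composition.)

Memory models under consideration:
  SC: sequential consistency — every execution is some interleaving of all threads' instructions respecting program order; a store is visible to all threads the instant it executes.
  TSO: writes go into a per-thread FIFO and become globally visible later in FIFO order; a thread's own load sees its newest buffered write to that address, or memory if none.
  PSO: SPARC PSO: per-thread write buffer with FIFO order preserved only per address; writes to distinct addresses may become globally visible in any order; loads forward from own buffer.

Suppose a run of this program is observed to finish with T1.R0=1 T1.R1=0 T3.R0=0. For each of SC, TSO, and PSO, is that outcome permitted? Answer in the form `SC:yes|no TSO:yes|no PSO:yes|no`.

SC:no TSO:yes PSO:yes

outcome vector order: (T1.R0,T1.R1,T3.R0)
SC (11): <0 0 0>; <0 0 1>; <0 1 0>; <0 1 1>; <0 2 0>; <0 2 1>; <1 0 1>; <1 1 0>; <1 1 1>; <1 2 0>; <1 2 1>
TSO (12): <0 0 0>; <0 0 1>; <0 1 0>; <0 1 1>; <0 2 0>; <0 2 1>; <1 0 0>; <1 0 1>; <1 1 0>; <1 1 1>; <1 2 0>; <1 2 1>
PSO (12): <0 0 0>; <0 0 1>; <0 1 0>; <0 1 1>; <0 2 0>; <0 2 1>; <1 0 0>; <1 0 1>; <1 1 0>; <1 1 1>; <1 2 0>; <1 2 1>
target <1 0 0> ∈ {TSO,PSO}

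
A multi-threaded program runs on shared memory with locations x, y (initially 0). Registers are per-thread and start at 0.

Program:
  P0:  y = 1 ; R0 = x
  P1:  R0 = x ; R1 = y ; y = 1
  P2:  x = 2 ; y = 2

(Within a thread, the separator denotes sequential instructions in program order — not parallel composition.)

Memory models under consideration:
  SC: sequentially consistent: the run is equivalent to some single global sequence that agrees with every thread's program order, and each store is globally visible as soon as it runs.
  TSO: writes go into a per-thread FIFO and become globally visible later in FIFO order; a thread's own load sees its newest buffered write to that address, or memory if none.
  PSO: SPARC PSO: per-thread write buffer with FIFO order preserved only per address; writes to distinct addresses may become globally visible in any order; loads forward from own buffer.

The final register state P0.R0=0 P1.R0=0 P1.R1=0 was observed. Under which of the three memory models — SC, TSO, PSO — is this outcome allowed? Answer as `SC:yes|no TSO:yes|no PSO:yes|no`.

SC:yes TSO:yes PSO:yes

outcome vector order: (P0.R0,P1.R0,P1.R1)
under SC → 000, 001, 002, 021, 022, 200, 201, 202, 220, 221, 222
under TSO → 000, 001, 002, 020, 021, 022, 200, 201, 202, 220, 221, 222
under PSO → 000, 001, 002, 020, 021, 022, 200, 201, 202, 220, 221, 222
target 000 ∈ {SC,TSO,PSO}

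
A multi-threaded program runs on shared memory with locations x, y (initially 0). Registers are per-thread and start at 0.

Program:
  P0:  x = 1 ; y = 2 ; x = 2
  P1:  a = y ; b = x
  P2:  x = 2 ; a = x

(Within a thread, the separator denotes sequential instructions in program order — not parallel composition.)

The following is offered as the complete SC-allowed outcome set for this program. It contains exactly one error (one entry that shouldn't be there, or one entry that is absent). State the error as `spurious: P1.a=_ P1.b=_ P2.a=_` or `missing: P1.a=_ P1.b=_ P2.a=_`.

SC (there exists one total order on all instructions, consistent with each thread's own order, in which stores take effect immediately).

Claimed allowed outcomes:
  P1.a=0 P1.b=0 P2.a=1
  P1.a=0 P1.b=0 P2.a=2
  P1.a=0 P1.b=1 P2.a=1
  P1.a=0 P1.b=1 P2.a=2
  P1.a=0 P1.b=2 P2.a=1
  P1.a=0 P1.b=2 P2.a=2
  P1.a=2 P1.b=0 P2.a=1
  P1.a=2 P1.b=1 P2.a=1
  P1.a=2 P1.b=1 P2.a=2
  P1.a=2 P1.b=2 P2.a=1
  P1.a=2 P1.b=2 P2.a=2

spurious: P1.a=2 P1.b=0 P2.a=1

outcome vector order: (P1.a,P1.b,P2.a)
SC: 10 outcomes — {0/0/1, 0/0/2, 0/1/1, 0/1/2, 0/2/1, 0/2/2, 2/1/1, 2/1/2, 2/2/1, 2/2/2}
claimed∖SC = {2/0/1}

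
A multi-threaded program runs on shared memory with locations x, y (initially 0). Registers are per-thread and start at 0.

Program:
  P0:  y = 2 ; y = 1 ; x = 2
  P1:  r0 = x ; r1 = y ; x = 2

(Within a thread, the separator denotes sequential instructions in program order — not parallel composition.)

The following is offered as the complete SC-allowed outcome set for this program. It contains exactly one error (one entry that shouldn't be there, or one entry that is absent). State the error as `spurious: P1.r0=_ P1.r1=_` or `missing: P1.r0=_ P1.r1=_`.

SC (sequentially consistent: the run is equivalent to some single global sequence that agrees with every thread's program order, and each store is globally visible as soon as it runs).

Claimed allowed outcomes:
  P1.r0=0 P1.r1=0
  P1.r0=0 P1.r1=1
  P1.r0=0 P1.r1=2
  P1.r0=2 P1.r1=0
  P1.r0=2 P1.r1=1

spurious: P1.r0=2 P1.r1=0

outcome vector order: (P1.r0,P1.r1)
SC (4): (0,0), (0,1), (0,2), (2,1)
claimed∖SC = {(2,0)}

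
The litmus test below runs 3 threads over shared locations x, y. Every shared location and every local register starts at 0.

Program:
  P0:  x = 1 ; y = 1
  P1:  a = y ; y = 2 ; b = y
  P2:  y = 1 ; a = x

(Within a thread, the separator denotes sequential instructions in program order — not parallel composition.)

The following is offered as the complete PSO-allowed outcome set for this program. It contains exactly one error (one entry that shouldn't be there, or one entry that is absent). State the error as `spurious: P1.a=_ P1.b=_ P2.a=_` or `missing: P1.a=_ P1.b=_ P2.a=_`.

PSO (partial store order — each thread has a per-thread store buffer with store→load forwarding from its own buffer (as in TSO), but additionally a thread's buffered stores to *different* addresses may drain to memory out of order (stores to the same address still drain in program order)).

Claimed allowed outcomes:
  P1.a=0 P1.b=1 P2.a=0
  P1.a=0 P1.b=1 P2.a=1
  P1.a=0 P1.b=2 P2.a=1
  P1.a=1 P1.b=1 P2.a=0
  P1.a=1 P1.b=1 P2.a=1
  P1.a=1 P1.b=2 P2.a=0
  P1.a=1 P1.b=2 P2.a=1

missing: P1.a=0 P1.b=2 P2.a=0

outcome vector order: (P1.a,P1.b,P2.a)
PSO (8): 010 011 020 021 110 111 120 121
PSO∖claimed = {020}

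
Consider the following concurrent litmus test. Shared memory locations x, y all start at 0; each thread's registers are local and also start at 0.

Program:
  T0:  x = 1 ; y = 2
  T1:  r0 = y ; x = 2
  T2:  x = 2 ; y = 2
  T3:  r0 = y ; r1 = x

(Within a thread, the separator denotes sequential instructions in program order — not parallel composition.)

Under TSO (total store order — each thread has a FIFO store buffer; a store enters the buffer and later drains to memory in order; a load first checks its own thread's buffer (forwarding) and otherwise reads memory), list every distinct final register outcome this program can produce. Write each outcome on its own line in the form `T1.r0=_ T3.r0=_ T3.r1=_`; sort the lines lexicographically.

T1.r0=0 T3.r0=0 T3.r1=0
T1.r0=0 T3.r0=0 T3.r1=1
T1.r0=0 T3.r0=0 T3.r1=2
T1.r0=0 T3.r0=2 T3.r1=1
T1.r0=0 T3.r0=2 T3.r1=2
T1.r0=2 T3.r0=0 T3.r1=0
T1.r0=2 T3.r0=0 T3.r1=1
T1.r0=2 T3.r0=0 T3.r1=2
T1.r0=2 T3.r0=2 T3.r1=1
T1.r0=2 T3.r0=2 T3.r1=2

outcome vector order: (T1.r0,T3.r0,T3.r1)
|TSO outcomes| = 10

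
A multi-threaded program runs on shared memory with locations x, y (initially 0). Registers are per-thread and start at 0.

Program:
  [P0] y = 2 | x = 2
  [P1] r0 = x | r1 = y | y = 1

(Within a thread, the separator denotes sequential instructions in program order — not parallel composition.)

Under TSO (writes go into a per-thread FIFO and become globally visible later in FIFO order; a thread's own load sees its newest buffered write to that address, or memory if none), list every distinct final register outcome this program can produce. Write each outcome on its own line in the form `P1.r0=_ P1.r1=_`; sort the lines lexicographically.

outcome vector order: (P1.r0,P1.r1)
|TSO outcomes| = 3

P1.r0=0 P1.r1=0
P1.r0=0 P1.r1=2
P1.r0=2 P1.r1=2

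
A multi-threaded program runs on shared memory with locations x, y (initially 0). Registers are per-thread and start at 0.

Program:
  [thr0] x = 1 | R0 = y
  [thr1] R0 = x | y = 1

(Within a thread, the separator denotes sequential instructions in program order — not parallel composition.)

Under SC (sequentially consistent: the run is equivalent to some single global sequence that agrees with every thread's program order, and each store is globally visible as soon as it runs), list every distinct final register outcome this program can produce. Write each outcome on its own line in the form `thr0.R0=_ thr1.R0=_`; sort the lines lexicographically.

thr0.R0=0 thr1.R0=0
thr0.R0=0 thr1.R0=1
thr0.R0=1 thr1.R0=0
thr0.R0=1 thr1.R0=1

outcome vector order: (thr0.R0,thr1.R0)
|SC outcomes| = 4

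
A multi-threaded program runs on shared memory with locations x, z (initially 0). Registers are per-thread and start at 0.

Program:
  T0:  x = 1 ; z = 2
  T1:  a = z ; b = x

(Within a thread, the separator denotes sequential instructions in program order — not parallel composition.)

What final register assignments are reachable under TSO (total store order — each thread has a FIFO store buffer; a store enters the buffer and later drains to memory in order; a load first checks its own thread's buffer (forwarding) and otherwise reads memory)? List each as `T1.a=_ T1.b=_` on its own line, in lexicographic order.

outcome vector order: (T1.a,T1.b)
|TSO outcomes| = 3

T1.a=0 T1.b=0
T1.a=0 T1.b=1
T1.a=2 T1.b=1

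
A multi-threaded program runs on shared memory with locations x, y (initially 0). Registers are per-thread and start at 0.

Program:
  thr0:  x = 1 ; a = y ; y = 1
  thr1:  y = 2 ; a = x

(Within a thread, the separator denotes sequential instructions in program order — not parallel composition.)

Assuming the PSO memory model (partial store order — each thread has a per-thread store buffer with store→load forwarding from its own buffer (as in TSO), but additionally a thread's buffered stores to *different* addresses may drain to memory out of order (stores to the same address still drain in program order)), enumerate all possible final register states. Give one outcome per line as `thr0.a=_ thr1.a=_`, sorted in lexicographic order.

outcome vector order: (thr0.a,thr1.a)
|PSO outcomes| = 4

thr0.a=0 thr1.a=0
thr0.a=0 thr1.a=1
thr0.a=2 thr1.a=0
thr0.a=2 thr1.a=1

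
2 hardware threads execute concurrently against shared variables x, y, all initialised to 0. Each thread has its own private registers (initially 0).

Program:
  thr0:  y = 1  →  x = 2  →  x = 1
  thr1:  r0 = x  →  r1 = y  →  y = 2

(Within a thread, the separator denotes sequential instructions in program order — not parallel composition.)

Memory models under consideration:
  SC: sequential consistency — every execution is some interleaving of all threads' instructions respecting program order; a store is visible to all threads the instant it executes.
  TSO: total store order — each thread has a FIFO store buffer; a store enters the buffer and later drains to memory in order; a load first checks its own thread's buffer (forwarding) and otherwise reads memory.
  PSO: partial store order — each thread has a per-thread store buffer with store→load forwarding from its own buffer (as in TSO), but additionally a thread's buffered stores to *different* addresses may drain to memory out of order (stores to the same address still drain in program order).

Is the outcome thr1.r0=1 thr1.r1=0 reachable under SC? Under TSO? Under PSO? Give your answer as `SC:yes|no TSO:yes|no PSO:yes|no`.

outcome vector order: (thr1.r0,thr1.r1)
SC: 4 outcomes — {<0 0>; <0 1>; <1 1>; <2 1>}
TSO: 4 outcomes — {<0 0>; <0 1>; <1 1>; <2 1>}
PSO: 6 outcomes — {<0 0>; <0 1>; <1 0>; <1 1>; <2 0>; <2 1>}
target <1 0> ∈ {PSO}

SC:no TSO:no PSO:yes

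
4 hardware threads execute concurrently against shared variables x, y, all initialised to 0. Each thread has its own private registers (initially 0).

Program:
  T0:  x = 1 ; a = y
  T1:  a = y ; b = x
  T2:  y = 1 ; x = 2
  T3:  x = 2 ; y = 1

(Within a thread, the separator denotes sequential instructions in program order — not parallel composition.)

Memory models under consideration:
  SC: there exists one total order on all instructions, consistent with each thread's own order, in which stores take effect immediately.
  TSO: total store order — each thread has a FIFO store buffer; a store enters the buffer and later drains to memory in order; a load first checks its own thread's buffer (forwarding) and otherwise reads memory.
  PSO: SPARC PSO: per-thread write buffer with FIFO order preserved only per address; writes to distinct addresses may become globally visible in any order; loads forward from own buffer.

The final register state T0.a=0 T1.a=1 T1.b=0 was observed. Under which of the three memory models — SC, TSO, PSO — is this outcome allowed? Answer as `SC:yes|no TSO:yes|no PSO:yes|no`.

SC:no TSO:yes PSO:yes

outcome vector order: (T0.a,T1.a,T1.b)
[SC] allowed = {000; 001; 002; 011; 012; 100; 101; 102; 110; 111; 112}
[TSO] allowed = {000; 001; 002; 010; 011; 012; 100; 101; 102; 110; 111; 112}
[PSO] allowed = {000; 001; 002; 010; 011; 012; 100; 101; 102; 110; 111; 112}
target 010 ∈ {TSO,PSO}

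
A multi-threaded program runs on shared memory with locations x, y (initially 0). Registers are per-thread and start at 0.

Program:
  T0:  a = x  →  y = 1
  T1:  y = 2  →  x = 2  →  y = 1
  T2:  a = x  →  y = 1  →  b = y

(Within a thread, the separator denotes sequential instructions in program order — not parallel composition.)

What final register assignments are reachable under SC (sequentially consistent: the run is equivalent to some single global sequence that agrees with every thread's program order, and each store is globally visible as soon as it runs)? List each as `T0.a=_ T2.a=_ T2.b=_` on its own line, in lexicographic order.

outcome vector order: (T0.a,T2.a,T2.b)
|SC outcomes| = 6

T0.a=0 T2.a=0 T2.b=1
T0.a=0 T2.a=0 T2.b=2
T0.a=0 T2.a=2 T2.b=1
T0.a=2 T2.a=0 T2.b=1
T0.a=2 T2.a=0 T2.b=2
T0.a=2 T2.a=2 T2.b=1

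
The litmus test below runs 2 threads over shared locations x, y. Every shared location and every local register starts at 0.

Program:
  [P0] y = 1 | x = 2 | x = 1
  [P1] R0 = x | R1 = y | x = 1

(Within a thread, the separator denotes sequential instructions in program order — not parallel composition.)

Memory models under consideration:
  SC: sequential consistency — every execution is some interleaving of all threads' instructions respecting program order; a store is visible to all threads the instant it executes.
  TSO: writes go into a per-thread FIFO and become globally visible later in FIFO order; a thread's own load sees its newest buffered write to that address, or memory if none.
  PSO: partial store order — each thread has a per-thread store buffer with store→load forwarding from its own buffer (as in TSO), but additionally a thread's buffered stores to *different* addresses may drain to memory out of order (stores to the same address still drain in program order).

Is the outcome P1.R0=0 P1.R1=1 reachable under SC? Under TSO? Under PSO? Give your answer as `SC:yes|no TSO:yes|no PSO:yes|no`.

outcome vector order: (P1.R0,P1.R1)
SC (4): 00 01 11 21
TSO (4): 00 01 11 21
PSO (6): 00 01 10 11 20 21
target 01 ∈ {SC,TSO,PSO}

SC:yes TSO:yes PSO:yes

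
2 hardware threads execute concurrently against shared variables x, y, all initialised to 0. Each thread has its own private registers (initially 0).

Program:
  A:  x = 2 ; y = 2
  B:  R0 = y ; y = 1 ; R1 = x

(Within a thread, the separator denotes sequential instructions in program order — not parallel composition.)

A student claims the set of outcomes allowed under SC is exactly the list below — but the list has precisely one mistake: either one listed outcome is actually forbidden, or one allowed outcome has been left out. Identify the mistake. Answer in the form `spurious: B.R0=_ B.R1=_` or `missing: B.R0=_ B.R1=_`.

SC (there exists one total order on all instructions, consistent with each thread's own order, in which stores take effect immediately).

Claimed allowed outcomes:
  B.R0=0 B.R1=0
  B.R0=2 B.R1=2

missing: B.R0=0 B.R1=2

outcome vector order: (B.R0,B.R1)
under SC → <0 0> <0 2> <2 2>
SC∖claimed = {<0 2>}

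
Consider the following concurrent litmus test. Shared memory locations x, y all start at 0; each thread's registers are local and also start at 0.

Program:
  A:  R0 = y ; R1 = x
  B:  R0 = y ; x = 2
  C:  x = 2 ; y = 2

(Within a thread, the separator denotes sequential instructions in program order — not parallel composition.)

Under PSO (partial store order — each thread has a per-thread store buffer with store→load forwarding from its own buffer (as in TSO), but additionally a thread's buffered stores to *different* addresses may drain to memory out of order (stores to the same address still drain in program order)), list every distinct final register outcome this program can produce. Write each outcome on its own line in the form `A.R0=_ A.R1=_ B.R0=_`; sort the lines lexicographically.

outcome vector order: (A.R0,A.R1,B.R0)
|PSO outcomes| = 8

A.R0=0 A.R1=0 B.R0=0
A.R0=0 A.R1=0 B.R0=2
A.R0=0 A.R1=2 B.R0=0
A.R0=0 A.R1=2 B.R0=2
A.R0=2 A.R1=0 B.R0=0
A.R0=2 A.R1=0 B.R0=2
A.R0=2 A.R1=2 B.R0=0
A.R0=2 A.R1=2 B.R0=2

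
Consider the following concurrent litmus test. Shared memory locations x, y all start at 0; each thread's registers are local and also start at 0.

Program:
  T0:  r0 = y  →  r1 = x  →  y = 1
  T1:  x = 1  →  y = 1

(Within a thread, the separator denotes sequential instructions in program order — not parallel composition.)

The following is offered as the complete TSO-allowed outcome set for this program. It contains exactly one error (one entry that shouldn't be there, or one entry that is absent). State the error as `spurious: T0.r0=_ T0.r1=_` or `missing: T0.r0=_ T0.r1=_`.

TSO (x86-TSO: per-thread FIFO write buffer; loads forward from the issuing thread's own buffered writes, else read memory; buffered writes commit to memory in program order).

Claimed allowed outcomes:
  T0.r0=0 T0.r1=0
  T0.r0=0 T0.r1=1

outcome vector order: (T0.r0,T0.r1)
TSO (3): 0/0; 0/1; 1/1
TSO∖claimed = {1/1}

missing: T0.r0=1 T0.r1=1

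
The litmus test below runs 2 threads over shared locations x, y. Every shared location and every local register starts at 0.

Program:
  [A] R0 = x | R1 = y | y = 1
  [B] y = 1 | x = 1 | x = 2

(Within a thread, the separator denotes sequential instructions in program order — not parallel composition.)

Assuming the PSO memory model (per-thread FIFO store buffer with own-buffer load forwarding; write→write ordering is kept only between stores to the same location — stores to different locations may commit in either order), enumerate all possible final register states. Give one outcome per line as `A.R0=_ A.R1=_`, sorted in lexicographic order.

outcome vector order: (A.R0,A.R1)
|PSO outcomes| = 6

A.R0=0 A.R1=0
A.R0=0 A.R1=1
A.R0=1 A.R1=0
A.R0=1 A.R1=1
A.R0=2 A.R1=0
A.R0=2 A.R1=1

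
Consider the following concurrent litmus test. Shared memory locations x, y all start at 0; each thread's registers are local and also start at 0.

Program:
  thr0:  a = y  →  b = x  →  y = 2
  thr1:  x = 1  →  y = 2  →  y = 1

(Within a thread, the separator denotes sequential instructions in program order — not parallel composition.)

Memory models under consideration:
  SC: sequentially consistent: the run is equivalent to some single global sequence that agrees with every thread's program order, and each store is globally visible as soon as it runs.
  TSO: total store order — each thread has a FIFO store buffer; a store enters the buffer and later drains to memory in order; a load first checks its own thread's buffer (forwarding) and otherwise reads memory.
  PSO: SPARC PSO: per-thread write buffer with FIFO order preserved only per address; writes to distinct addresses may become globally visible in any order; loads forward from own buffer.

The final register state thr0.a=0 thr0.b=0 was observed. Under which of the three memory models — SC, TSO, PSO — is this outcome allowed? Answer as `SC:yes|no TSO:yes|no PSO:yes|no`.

outcome vector order: (thr0.a,thr0.b)
SC (4): 00, 01, 11, 21
TSO (4): 00, 01, 11, 21
PSO (6): 00, 01, 10, 11, 20, 21
target 00 ∈ {SC,TSO,PSO}

SC:yes TSO:yes PSO:yes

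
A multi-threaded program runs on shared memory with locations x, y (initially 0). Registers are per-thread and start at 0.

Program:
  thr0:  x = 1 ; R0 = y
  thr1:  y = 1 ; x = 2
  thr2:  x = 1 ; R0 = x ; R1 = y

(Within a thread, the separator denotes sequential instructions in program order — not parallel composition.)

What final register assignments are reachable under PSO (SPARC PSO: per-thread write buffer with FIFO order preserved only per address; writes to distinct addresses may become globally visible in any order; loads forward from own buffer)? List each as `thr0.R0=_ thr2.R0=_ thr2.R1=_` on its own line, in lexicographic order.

thr0.R0=0 thr2.R0=1 thr2.R1=0
thr0.R0=0 thr2.R0=1 thr2.R1=1
thr0.R0=0 thr2.R0=2 thr2.R1=0
thr0.R0=0 thr2.R0=2 thr2.R1=1
thr0.R0=1 thr2.R0=1 thr2.R1=0
thr0.R0=1 thr2.R0=1 thr2.R1=1
thr0.R0=1 thr2.R0=2 thr2.R1=0
thr0.R0=1 thr2.R0=2 thr2.R1=1

outcome vector order: (thr0.R0,thr2.R0,thr2.R1)
|PSO outcomes| = 8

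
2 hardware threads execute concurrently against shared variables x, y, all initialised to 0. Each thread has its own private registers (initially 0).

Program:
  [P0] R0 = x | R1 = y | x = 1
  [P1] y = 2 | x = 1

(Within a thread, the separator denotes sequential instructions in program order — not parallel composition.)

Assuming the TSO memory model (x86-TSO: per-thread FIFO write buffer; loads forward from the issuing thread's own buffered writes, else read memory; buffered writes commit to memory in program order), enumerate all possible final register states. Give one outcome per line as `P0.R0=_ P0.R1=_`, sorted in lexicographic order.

outcome vector order: (P0.R0,P0.R1)
|TSO outcomes| = 3

P0.R0=0 P0.R1=0
P0.R0=0 P0.R1=2
P0.R0=1 P0.R1=2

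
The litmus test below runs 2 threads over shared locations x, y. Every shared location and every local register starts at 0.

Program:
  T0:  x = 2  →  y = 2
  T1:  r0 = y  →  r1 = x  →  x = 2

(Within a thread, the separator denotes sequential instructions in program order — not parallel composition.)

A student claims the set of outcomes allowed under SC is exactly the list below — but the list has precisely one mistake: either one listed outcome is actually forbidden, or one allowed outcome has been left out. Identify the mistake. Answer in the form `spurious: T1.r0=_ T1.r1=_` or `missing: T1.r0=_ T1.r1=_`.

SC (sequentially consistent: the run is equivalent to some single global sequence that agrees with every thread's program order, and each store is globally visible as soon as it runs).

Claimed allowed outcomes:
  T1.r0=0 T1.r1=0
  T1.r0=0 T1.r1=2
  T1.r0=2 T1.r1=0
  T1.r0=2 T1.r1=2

outcome vector order: (T1.r0,T1.r1)
SC (3): <0 0>, <0 2>, <2 2>
claimed∖SC = {<2 0>}

spurious: T1.r0=2 T1.r1=0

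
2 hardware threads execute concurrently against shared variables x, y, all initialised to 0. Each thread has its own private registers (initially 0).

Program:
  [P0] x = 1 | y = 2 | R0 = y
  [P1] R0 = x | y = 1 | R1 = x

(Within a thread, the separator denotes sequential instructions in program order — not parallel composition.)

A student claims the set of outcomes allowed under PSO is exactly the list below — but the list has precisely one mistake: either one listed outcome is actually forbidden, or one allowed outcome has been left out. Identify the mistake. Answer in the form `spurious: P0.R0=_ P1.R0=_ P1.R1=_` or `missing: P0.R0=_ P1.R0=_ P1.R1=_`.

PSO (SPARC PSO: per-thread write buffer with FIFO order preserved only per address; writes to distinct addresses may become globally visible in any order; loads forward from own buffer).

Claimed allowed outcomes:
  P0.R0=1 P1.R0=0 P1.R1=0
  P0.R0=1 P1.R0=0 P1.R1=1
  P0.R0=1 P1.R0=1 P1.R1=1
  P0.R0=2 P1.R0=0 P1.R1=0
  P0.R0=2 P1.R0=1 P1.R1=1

outcome vector order: (P0.R0,P1.R0,P1.R1)
[PSO] allowed = {1/0/0, 1/0/1, 1/1/1, 2/0/0, 2/0/1, 2/1/1}
PSO∖claimed = {2/0/1}

missing: P0.R0=2 P1.R0=0 P1.R1=1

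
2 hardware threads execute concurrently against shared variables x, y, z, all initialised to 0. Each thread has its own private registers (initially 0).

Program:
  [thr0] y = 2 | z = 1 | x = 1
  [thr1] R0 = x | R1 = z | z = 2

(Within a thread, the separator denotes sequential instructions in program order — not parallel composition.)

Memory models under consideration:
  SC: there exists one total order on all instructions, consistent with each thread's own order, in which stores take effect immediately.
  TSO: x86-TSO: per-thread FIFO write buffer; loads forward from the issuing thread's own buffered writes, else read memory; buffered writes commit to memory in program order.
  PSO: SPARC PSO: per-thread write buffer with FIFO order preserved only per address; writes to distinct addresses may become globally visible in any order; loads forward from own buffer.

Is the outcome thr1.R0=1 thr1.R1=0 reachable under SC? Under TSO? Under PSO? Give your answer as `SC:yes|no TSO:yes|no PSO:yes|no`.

outcome vector order: (thr1.R0,thr1.R1)
SC (3): (0,0); (0,1); (1,1)
TSO (3): (0,0); (0,1); (1,1)
PSO (4): (0,0); (0,1); (1,0); (1,1)
target (1,0) ∈ {PSO}

SC:no TSO:no PSO:yes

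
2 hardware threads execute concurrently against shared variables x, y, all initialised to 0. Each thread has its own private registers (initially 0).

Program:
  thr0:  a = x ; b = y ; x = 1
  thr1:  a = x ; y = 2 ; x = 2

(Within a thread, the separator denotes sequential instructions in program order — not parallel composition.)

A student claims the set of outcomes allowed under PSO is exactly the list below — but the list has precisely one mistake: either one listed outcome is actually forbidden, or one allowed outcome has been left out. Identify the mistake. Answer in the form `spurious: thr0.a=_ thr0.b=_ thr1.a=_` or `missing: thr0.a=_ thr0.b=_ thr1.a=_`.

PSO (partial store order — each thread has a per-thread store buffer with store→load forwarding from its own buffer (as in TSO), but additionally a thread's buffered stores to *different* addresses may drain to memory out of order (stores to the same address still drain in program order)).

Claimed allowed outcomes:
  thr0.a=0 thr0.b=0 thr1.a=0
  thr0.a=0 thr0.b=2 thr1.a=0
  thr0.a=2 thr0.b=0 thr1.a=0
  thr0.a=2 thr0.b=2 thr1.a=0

missing: thr0.a=0 thr0.b=0 thr1.a=1

outcome vector order: (thr0.a,thr0.b,thr1.a)
PSO (5): 000 001 020 200 220
PSO∖claimed = {001}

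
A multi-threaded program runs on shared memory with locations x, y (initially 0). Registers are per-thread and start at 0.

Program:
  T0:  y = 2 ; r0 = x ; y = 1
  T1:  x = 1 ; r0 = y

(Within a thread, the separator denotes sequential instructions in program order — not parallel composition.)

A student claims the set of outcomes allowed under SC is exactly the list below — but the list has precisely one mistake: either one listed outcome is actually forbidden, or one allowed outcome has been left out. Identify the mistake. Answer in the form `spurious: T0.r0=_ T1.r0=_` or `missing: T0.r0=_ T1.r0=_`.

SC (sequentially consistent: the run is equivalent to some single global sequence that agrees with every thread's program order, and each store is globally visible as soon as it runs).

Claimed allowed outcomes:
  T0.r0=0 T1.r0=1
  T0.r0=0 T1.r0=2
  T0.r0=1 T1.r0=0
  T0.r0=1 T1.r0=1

outcome vector order: (T0.r0,T1.r0)
[SC] allowed = {01 02 10 11 12}
SC∖claimed = {12}

missing: T0.r0=1 T1.r0=2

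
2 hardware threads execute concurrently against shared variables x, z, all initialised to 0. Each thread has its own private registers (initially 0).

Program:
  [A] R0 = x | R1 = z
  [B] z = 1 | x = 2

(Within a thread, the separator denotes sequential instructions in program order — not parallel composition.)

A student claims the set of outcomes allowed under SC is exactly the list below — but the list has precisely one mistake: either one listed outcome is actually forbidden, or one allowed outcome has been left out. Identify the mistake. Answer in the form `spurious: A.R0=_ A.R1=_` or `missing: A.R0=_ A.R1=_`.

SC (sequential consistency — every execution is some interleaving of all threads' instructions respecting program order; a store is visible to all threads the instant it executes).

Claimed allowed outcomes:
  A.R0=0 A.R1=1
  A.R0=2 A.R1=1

missing: A.R0=0 A.R1=0

outcome vector order: (A.R0,A.R1)
SC (3): 00 01 21
SC∖claimed = {00}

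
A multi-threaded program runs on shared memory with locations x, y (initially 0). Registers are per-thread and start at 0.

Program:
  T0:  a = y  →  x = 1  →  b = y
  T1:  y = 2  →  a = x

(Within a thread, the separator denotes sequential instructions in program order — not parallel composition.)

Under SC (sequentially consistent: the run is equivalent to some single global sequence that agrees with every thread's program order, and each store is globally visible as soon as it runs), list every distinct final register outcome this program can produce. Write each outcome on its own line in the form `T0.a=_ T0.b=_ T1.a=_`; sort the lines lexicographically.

outcome vector order: (T0.a,T0.b,T1.a)
|SC outcomes| = 5

T0.a=0 T0.b=0 T1.a=1
T0.a=0 T0.b=2 T1.a=0
T0.a=0 T0.b=2 T1.a=1
T0.a=2 T0.b=2 T1.a=0
T0.a=2 T0.b=2 T1.a=1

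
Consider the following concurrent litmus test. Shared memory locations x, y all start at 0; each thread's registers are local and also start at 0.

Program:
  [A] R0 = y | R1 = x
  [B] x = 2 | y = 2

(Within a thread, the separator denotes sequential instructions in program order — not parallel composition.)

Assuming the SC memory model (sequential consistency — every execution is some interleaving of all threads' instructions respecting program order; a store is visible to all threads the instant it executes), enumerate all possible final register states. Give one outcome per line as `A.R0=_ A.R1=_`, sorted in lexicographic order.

A.R0=0 A.R1=0
A.R0=0 A.R1=2
A.R0=2 A.R1=2

outcome vector order: (A.R0,A.R1)
|SC outcomes| = 3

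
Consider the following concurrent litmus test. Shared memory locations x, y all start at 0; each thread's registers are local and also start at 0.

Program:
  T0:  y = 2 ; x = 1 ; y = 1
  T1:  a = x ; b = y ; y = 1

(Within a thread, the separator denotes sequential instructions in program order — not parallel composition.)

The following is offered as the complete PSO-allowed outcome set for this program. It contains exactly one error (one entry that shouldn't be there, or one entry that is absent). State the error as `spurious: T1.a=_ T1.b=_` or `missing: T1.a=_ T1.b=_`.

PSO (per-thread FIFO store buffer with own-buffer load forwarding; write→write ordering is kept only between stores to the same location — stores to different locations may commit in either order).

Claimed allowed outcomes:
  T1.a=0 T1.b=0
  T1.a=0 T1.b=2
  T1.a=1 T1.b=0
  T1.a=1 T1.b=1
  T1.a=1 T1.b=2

missing: T1.a=0 T1.b=1

outcome vector order: (T1.a,T1.b)
[PSO] allowed = {0/0; 0/1; 0/2; 1/0; 1/1; 1/2}
PSO∖claimed = {0/1}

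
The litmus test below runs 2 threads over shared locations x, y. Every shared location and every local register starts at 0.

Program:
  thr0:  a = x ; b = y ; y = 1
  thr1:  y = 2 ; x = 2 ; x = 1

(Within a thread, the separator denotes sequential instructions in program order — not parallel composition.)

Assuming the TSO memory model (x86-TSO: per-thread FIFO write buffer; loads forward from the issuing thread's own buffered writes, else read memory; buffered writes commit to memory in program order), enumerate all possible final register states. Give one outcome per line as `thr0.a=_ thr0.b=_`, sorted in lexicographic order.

outcome vector order: (thr0.a,thr0.b)
|TSO outcomes| = 4

thr0.a=0 thr0.b=0
thr0.a=0 thr0.b=2
thr0.a=1 thr0.b=2
thr0.a=2 thr0.b=2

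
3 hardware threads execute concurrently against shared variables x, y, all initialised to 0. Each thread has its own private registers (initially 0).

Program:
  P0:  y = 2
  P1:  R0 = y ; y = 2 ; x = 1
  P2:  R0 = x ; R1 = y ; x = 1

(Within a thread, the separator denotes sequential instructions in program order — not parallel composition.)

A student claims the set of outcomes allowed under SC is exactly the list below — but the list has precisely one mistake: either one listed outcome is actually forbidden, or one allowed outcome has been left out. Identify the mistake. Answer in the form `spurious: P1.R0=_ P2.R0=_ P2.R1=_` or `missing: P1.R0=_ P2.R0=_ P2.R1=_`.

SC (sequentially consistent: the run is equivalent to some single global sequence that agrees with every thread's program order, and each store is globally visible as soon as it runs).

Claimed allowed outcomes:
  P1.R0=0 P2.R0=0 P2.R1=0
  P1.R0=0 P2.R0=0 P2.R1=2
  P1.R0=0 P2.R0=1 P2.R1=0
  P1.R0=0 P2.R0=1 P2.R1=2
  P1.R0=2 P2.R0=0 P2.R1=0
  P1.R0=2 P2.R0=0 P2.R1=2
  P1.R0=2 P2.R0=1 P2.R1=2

outcome vector order: (P1.R0,P2.R0,P2.R1)
SC (6): 0/0/0; 0/0/2; 0/1/2; 2/0/0; 2/0/2; 2/1/2
claimed∖SC = {0/1/0}

spurious: P1.R0=0 P2.R0=1 P2.R1=0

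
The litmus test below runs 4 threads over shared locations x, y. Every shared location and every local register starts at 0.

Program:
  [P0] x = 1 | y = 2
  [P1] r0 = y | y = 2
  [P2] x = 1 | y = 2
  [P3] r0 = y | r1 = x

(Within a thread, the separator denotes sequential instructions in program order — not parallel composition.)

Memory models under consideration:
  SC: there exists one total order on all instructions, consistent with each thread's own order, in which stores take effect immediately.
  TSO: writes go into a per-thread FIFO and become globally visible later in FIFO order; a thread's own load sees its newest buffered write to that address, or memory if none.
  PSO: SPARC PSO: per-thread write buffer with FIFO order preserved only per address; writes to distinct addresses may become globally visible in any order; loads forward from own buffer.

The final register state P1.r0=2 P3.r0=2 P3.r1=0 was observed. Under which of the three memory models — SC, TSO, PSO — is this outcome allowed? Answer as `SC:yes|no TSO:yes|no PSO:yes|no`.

SC:no TSO:no PSO:yes

outcome vector order: (P1.r0,P3.r0,P3.r1)
under SC → <0 0 0>; <0 0 1>; <0 2 0>; <0 2 1>; <2 0 0>; <2 0 1>; <2 2 1>
under TSO → <0 0 0>; <0 0 1>; <0 2 0>; <0 2 1>; <2 0 0>; <2 0 1>; <2 2 1>
under PSO → <0 0 0>; <0 0 1>; <0 2 0>; <0 2 1>; <2 0 0>; <2 0 1>; <2 2 0>; <2 2 1>
target <2 2 0> ∈ {PSO}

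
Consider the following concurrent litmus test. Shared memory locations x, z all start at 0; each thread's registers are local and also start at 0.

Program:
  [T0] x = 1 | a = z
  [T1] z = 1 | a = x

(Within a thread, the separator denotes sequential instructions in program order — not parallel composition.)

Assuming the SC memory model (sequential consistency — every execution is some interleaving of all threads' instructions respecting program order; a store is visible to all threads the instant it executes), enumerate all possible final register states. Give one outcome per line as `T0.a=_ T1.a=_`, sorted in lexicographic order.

outcome vector order: (T0.a,T1.a)
|SC outcomes| = 3

T0.a=0 T1.a=1
T0.a=1 T1.a=0
T0.a=1 T1.a=1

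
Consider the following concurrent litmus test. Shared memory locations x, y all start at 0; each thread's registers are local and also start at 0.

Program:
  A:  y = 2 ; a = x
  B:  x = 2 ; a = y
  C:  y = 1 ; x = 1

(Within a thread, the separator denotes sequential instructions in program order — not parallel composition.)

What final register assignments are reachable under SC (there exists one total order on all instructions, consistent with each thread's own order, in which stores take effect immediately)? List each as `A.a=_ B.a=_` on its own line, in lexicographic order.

outcome vector order: (A.a,B.a)
|SC outcomes| = 8

A.a=0 B.a=1
A.a=0 B.a=2
A.a=1 B.a=0
A.a=1 B.a=1
A.a=1 B.a=2
A.a=2 B.a=0
A.a=2 B.a=1
A.a=2 B.a=2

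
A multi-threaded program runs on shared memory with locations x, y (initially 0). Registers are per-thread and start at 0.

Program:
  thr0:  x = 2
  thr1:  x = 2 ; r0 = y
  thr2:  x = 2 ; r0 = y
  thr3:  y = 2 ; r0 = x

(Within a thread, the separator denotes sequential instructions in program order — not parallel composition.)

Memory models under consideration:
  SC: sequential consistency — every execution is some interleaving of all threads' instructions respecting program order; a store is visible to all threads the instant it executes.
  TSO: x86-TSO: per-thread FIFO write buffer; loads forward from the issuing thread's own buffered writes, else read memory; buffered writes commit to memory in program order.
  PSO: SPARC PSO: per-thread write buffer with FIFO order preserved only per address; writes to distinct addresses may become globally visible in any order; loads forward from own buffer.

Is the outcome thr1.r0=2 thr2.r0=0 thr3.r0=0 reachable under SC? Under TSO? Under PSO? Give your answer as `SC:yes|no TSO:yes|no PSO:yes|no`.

SC:no TSO:yes PSO:yes

outcome vector order: (thr1.r0,thr2.r0,thr3.r0)
[SC] allowed = {(0,0,2), (0,2,2), (2,0,2), (2,2,0), (2,2,2)}
[TSO] allowed = {(0,0,0), (0,0,2), (0,2,0), (0,2,2), (2,0,0), (2,0,2), (2,2,0), (2,2,2)}
[PSO] allowed = {(0,0,0), (0,0,2), (0,2,0), (0,2,2), (2,0,0), (2,0,2), (2,2,0), (2,2,2)}
target (2,0,0) ∈ {TSO,PSO}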